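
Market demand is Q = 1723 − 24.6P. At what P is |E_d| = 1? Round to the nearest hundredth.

For linear demand Q = a − bP, E = −bP/(a − bP). |E| = 1 ⇒ bP = a − bP ⇒ P = a/(2b).
P = 1723/(2·24.6) ≈ 35.02.

35.02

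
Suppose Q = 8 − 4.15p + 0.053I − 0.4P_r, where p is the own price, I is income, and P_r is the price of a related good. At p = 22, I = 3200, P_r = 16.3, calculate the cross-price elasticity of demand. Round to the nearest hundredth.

First evaluate Q: 8 − 4.15(22) + 0.053(3200) − 0.4(16.3) = 8 − 91.3 + 169.6 − 6.52 = 79.78.
∂Q/∂P_r = −0.4, so E_xy = -0.4·(16.3/79.78) ≈ -0.08.
E_xy < 0: the goods are complements.

-0.08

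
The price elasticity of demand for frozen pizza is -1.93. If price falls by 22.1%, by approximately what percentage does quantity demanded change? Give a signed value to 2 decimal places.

%ΔQ ≈ E × %ΔP = (-1.93) × (-22.1%) ≈ 42.65%.

42.65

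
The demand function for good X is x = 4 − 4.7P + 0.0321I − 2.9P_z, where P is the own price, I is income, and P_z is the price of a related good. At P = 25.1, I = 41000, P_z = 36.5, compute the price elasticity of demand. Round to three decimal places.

x = 4 − 4.7(25.1) + 0.0321(41000) − 2.9(36.5) = 4 − 117.97 + 1316.1 − 105.85 = 1096.28.
∂x/∂P = −4.7, so E_p = (−4.7)·(25.1/1096.28) ≈ -0.108.
|E_p| < 1: demand is inelastic.

-0.108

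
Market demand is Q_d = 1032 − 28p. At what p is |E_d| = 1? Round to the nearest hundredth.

18.43

For linear demand Q_d = a − bp, E = −bp/(a − bp). |E| = 1 ⇒ bp = a − bp ⇒ p = a/(2b).
p = 1032/(2·28) ≈ 18.43.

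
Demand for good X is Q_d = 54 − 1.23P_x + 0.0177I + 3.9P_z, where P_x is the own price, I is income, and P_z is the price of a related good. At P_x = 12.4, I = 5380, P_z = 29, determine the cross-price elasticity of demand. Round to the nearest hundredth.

0.46

First evaluate Q_d: 54 − 1.23(12.4) + 0.0177(5380) + 3.9(29) = 54 − 15.252 + 95.226 + 113.1 = 247.074.
∂Q_d/∂P_z = +3.9, so E_xy = 3.9·(29/247.074) ≈ 0.46.
E_xy > 0: the goods are substitutes.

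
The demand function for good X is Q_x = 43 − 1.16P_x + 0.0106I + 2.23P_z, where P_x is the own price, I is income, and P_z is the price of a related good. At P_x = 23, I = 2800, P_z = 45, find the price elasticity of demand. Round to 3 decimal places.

Substituting, Q_x = 43 − 1.16(23) + 0.0106(2800) + 2.23(45) = 43 − 26.68 + 29.68 + 100.35 = 146.35.
∂Q_x/∂P_x = −1.16, so E_p = (−1.16)·(23/146.35) ≈ -0.182.
|E_p| < 1: demand is inelastic.

-0.182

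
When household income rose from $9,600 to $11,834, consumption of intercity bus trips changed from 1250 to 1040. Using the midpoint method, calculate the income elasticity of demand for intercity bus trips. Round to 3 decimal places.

-0.880

%ΔQ = (1040 − 1250)/[(1250+1040)/2] = -210/1145 ≈ -0.1834.
%ΔI = (11,834 − 9,600)/[(9,600+11,834)/2] = 2234/10717 ≈ 0.2085.
E_I = %ΔQ/%ΔI ≈ -0.880.
E_I < 0: inferior good.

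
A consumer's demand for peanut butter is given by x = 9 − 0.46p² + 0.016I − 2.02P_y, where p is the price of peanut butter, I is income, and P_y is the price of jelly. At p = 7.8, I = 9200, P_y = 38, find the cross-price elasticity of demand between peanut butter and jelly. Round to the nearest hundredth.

x = 9 − 0.46(7.8)² + 0.016(9200) − 2.02(38) = 9 − 27.9864 + 147.2 − 76.76 = 51.4536.
∂x/∂P_y = −2.02, so E_xy = -2.02·(38/51.4536) ≈ -1.49.
E_xy < 0: the goods are complements.

-1.49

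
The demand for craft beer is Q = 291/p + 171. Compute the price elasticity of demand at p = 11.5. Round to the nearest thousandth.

-0.129

At p = 11.5, Q = 196.3043.
dQ/dp = −291/p² = −2.2004.
Point elasticity E = (dQ/dp)·(p/Q) = -2.2004 × 11.5/196.3043 ≈ -0.129.
|E| < 1, so demand is inelastic at this price.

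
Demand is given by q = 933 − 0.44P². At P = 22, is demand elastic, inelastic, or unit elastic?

inelastic

At P = 22, q = 720.04.
dq/dP = −2·0.44·P = −19.36.
Point elasticity E = (dq/dP)·(P/q) = -19.36 × 22/720.04 ≈ -0.592.
|E| ≈ 0.592 < 1, so demand is inelastic.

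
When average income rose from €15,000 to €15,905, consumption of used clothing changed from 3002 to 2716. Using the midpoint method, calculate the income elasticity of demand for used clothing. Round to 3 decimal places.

-1.708

%ΔQ = (2716 − 3002)/[(3002+2716)/2] = -286/2859 ≈ -0.1000.
%ΔI = (15,905 − 15,000)/[(15,000+15,905)/2] = 905/15452.5 ≈ 0.0586.
E_I = %ΔQ/%ΔI ≈ -1.708.
E_I < 0: inferior good.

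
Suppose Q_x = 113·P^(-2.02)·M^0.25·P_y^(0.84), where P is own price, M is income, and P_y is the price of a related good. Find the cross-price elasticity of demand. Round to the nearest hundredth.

0.84

For a Cobb–Douglas (constant-elasticity) form Q_x = A·P_y^α·…, the elasticity with respect to P_y equals the exponent α at every point.
Here the exponent on P_y is 0.84, so the cross-price elasticity of demand is 0.84.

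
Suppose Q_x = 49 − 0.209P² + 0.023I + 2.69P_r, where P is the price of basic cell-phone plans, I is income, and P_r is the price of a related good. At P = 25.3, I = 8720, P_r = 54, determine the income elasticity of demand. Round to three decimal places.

0.768

Q_x = 49 − 0.209(25.3)² + 0.023(8720) + 2.69(54) = 49 − 133.7788 + 200.56 + 145.26 = 261.0412.
∂Q_x/∂I = +0.023, so E_I = 0.023·(8720/261.0412) ≈ 0.768.
E_I ∈ (0,1): normal good (necessity).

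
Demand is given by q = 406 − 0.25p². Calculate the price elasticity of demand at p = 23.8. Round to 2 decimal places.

At p = 23.8, q = 264.39.
dq/dp = −2·0.25·p = −11.9.
Point elasticity E = (dq/dp)·(p/q) = -11.9 × 23.8/264.39 ≈ -1.07.
|E| > 1, so demand is elastic at this price.

-1.07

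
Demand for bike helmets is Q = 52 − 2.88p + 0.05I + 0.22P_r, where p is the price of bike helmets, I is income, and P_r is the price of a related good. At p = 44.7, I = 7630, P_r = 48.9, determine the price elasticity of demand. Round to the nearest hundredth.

Substituting, Q = 52 − 2.88(44.7) + 0.05(7630) + 0.22(48.9) = 52 − 128.736 + 381.5 + 10.758 = 315.522.
∂Q/∂p = −2.88, so E_p = (−2.88)·(44.7/315.522) ≈ -0.41.
|E_p| < 1: demand is inelastic.

-0.41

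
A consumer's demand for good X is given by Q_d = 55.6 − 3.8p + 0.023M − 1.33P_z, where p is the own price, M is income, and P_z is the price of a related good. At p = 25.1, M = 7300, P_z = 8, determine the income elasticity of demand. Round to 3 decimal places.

1.429

Evaluating quantity at (p, M, P_z) gives Q_d = 55.6 − 3.8(25.1) + 0.023(7300) − 1.33(8) = 55.6 − 95.38 + 167.9 − 10.64 = 117.48.
∂Q_d/∂M = +0.023, so E_I = 0.023·(7300/117.48) ≈ 1.429.
E_I > 1: normal good (luxury).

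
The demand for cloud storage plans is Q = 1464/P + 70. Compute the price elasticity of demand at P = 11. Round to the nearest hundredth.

At P = 11, Q = 203.0909.
dQ/dP = −1464/P² = −12.0992.
Point elasticity E = (dQ/dP)·(P/Q) = -12.0992 × 11/203.0909 ≈ -0.66.
|E| < 1, so demand is inelastic at this price.

-0.66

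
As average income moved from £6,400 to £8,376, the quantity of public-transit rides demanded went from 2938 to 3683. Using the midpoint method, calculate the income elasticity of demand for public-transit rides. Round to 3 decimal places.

0.841

%ΔQ = (3683 − 2938)/[(2938+3683)/2] = 745/3310.5 ≈ 0.2250.
%ΔI = (8,376 − 6,400)/[(6,400+8,376)/2] = 1976/7388 ≈ 0.2675.
E_I = %ΔQ/%ΔI ≈ 0.841.
E_I ∈ (0,1): normal good (necessity).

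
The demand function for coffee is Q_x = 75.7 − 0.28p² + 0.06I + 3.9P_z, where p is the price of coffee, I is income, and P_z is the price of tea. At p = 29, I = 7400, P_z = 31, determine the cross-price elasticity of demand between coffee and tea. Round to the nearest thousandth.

0.298

First evaluate Q_x: 75.7 − 0.28(29)² + 0.06(7400) + 3.9(31) = 75.7 − 235.48 + 444 + 120.9 = 405.12.
∂Q_x/∂P_z = +3.9, so E_xy = 3.9·(31/405.12) ≈ 0.298.
E_xy > 0: the goods are substitutes.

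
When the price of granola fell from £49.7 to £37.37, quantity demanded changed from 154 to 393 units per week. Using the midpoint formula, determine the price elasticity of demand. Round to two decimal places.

-3.09

%Δq = (393 − 154)/[(154 + 393)/2] = 239/273.5 ≈ 0.8739.
%ΔP = (37.37 − 49.7)/[(49.7 + 37.37)/2] = -12.33/43.535 ≈ -0.2832.
Arc elasticity E = %Δq/%ΔP ≈ 0.8739/-0.2832 ≈ -3.09.
|E| > 1: demand is elastic over this range.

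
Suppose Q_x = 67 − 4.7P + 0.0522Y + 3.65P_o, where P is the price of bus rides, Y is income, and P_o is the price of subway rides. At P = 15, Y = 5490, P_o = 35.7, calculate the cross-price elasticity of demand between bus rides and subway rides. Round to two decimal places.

Q_x = 67 − 4.7(15) + 0.0522(5490) + 3.65(35.7) = 67 − 70.5 + 286.578 + 130.305 = 413.383.
∂Q_x/∂P_o = +3.65, so E_xy = 3.65·(35.7/413.383) ≈ 0.32.
E_xy > 0: the goods are substitutes.

0.32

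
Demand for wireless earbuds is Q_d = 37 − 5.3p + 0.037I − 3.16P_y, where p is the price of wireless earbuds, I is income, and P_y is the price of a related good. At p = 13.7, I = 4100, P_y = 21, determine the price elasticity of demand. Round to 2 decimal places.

-1.46

First evaluate Q_d: 37 − 5.3(13.7) + 0.037(4100) − 3.16(21) = 37 − 72.61 + 151.7 − 66.36 = 49.73.
∂Q_d/∂p = −5.3, so E_p = (−5.3)·(13.7/49.73) ≈ -1.46.
|E_p| > 1: demand is elastic.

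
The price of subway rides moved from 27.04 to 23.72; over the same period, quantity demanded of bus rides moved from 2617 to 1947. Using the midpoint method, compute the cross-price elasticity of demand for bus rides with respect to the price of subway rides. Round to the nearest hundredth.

2.24

%ΔQ_x = (1947 − 2617)/[(2617+1947)/2] = -670/2282 ≈ -0.2936.
%ΔP_y = (23.72 − 27.04)/[(27.04+23.72)/2] ≈ -0.1308.
E_xy = -0.2936/-0.1308 ≈ 2.24.
E_xy > 0, so bus rides and subway rides are substitutes.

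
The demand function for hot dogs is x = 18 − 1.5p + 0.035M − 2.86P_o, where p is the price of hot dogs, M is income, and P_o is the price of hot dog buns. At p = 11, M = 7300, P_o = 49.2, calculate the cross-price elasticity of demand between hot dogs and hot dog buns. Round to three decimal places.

First evaluate x: 18 − 1.5(11) + 0.035(7300) − 2.86(49.2) = 18 − 16.5 + 255.5 − 140.712 = 116.288.
∂x/∂P_o = −2.86, so E_xy = -2.86·(49.2/116.288) ≈ -1.210.
E_xy < 0: the goods are complements.

-1.210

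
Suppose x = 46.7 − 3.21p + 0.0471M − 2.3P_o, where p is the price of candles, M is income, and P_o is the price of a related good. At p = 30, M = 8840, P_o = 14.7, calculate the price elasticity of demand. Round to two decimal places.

x = 46.7 − 3.21(30) + 0.0471(8840) − 2.3(14.7) = 46.7 − 96.3 + 416.364 − 33.81 = 332.954.
∂x/∂p = −3.21, so E_p = (−3.21)·(30/332.954) ≈ -0.29.
|E_p| < 1: demand is inelastic.

-0.29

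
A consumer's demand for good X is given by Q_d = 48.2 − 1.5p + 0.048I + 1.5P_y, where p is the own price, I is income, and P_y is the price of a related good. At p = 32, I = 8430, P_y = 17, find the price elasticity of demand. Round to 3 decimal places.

Evaluating quantity at (p, I, P_y) gives Q_d = 48.2 − 1.5(32) + 0.048(8430) + 1.5(17) = 48.2 − 48 + 404.64 + 25.5 = 430.34.
∂Q_d/∂p = −1.5, so E_p = (−1.5)·(32/430.34) ≈ -0.112.
|E_p| < 1: demand is inelastic.

-0.112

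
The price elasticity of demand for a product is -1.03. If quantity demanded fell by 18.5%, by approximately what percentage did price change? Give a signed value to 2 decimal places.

%ΔQ ≈ E × %ΔP ⇒ %ΔP = %ΔQ / E = (-18.5%)/(-1.03) ≈ 17.96%.

17.96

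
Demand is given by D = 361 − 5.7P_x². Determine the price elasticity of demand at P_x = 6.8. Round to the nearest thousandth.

At P_x = 6.8, D = 97.432.
dD/dP_x = −2·5.7·P_x = −77.52.
Point elasticity E = (dD/dP_x)·(P_x/D) = -77.52 × 6.8/97.432 ≈ -5.410.
|E| > 1, so demand is elastic at this price.

-5.410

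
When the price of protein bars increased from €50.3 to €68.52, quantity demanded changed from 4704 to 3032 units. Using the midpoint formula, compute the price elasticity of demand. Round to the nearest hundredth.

-1.41

%Δq = (3032 − 4704)/[(4704 + 3032)/2] = -1672/3868 ≈ -0.4323.
%ΔP = (68.52 − 50.3)/[(50.3 + 68.52)/2] = 18.22/59.41 ≈ 0.3067.
Arc elasticity E = %Δq/%ΔP ≈ -0.4323/0.3067 ≈ -1.41.
|E| > 1: demand is elastic over this range.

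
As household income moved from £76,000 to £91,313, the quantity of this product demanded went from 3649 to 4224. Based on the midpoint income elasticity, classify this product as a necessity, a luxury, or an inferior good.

%ΔQ = (4224 − 3649)/[(3649+4224)/2] = 575/3936.5 ≈ 0.1461.
%ΔY = (91,313 − 76,000)/[(76,000+91,313)/2] = 15313/83656.5 ≈ 0.1830.
E_I = %ΔQ/%ΔY ≈ 0.798.
E_I ∈ (0,1): normal good (necessity).

necessity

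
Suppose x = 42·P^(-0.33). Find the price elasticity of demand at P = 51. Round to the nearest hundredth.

For a Cobb–Douglas (constant-elasticity) form x = A·P^α·…, the elasticity with respect to P equals the exponent α at every point.
Here the exponent on P is -0.33, so the price elasticity of demand is -0.33.

-0.33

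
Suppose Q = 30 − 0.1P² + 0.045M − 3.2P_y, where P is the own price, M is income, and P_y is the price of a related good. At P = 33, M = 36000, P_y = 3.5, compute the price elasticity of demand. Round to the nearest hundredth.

Q = 30 − 0.1(33)² + 0.045(36000) − 3.2(3.5) = 30 − 108.9 + 1620 − 11.2 = 1529.9.
∂Q/∂P = −2·0.1·P = -6.6, so E_p = -6.6·(33/1529.9) ≈ -0.14.
|E_p| < 1: demand is inelastic.

-0.14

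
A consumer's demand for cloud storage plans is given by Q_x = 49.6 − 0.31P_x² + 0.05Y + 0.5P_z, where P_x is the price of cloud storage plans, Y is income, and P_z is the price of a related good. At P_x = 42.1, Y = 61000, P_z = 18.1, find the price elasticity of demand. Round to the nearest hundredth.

First evaluate Q_x: 49.6 − 0.31(42.1)² + 0.05(61000) + 0.5(18.1) = 49.6 − 549.4471 + 3050 + 9.05 = 2559.2029.
∂Q_x/∂P_x = −2·0.31·P_x = -26.102, so E_p = -26.102·(42.1/2559.2029) ≈ -0.43.
|E_p| < 1: demand is inelastic.

-0.43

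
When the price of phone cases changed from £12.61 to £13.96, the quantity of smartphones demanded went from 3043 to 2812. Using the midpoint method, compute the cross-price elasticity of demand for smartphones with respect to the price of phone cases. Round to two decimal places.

-0.78

%ΔQ_x = (2812 − 3043)/[(3043+2812)/2] = -231/2927.5 ≈ -0.0789.
%ΔP_y = (13.96 − 12.61)/[(12.61+13.96)/2] ≈ 0.1016.
E_xy = -0.0789/0.1016 ≈ -0.78.
E_xy < 0, so smartphones and phone cases are complements.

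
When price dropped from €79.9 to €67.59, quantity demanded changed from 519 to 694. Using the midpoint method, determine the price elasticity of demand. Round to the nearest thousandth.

-1.729

%Δq = (694 − 519)/[(519 + 694)/2] = 175/606.5 ≈ 0.2885.
%Δp = (67.59 − 79.9)/[(79.9 + 67.59)/2] = -12.31/73.745 ≈ -0.1669.
Arc elasticity E = %Δq/%Δp ≈ 0.2885/-0.1669 ≈ -1.729.
|E| > 1: demand is elastic over this range.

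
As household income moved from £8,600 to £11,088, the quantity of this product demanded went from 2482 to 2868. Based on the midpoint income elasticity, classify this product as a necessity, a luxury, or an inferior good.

necessity

%ΔQ = (2868 − 2482)/[(2482+2868)/2] = 386/2675 ≈ 0.1443.
%ΔI = (11,088 − 8,600)/[(8,600+11,088)/2] = 2488/9844 ≈ 0.2527.
E_I = %ΔQ/%ΔI ≈ 0.571.
E_I ∈ (0,1): normal good (necessity).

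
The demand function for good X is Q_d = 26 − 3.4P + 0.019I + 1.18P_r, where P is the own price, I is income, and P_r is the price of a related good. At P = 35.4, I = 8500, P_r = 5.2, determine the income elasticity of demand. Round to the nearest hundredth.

2.20

Substituting, Q_d = 26 − 3.4(35.4) + 0.019(8500) + 1.18(5.2) = 26 − 120.36 + 161.5 + 6.136 = 73.276.
∂Q_d/∂I = +0.019, so E_I = 0.019·(8500/73.276) ≈ 2.20.
E_I > 1: normal good (luxury).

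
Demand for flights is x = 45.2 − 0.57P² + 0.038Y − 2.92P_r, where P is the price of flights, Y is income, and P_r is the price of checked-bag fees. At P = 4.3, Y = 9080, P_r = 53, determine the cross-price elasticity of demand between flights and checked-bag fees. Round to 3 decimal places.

First evaluate x: 45.2 − 0.57(4.3)² + 0.038(9080) − 2.92(53) = 45.2 − 10.5393 + 345.04 − 154.76 = 224.9407.
∂x/∂P_r = −2.92, so E_xy = -2.92·(53/224.9407) ≈ -0.688.
E_xy < 0: the goods are complements.

-0.688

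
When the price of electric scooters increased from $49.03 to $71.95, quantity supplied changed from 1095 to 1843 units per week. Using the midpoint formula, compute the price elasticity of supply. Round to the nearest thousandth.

%ΔQ = (1843 − 1095)/[(1095 + 1843)/2] = 748/1469 ≈ 0.5092.
%Δp = (71.95 − 49.03)/[(49.03 + 71.95)/2] = 22.92/60.49 ≈ 0.3789.
Arc elasticity E = %ΔQ/%Δp ≈ 0.5092/0.3789 ≈ 1.344.
|E| > 1: supply is elastic over this range.

1.344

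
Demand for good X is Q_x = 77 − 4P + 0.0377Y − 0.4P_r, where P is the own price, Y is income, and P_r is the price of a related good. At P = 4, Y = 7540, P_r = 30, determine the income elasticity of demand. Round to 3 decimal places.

0.853

First evaluate Q_x: 77 − 4(4) + 0.0377(7540) − 0.4(30) = 77 − 16 + 284.258 − 12 = 333.258.
∂Q_x/∂Y = +0.0377, so E_I = 0.0377·(7540/333.258) ≈ 0.853.
E_I ∈ (0,1): normal good (necessity).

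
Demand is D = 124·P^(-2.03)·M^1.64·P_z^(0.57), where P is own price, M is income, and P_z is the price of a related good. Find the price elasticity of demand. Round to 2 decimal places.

For a Cobb–Douglas (constant-elasticity) form D = A·P^α·…, the elasticity with respect to P equals the exponent α at every point.
Here the exponent on P is -2.03, so the price elasticity of demand is -2.03.

-2.03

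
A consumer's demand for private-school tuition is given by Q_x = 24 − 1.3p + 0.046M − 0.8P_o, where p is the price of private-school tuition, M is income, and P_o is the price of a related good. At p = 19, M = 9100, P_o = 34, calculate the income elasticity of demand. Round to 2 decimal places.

1.07

Q_x = 24 − 1.3(19) + 0.046(9100) − 0.8(34) = 24 − 24.7 + 418.6 − 27.2 = 390.7.
∂Q_x/∂M = +0.046, so E_I = 0.046·(9100/390.7) ≈ 1.07.
E_I > 1: normal good (luxury).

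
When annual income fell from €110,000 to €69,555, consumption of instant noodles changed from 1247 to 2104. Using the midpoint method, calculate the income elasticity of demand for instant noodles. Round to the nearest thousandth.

-1.135

%ΔQ = (2104 − 1247)/[(1247+2104)/2] = 857/1675.5 ≈ 0.5115.
%ΔM = (69,555 − 110,000)/[(110,000+69,555)/2] = -40445/89777.5 ≈ -0.4505.
E_I = %ΔQ/%ΔM ≈ -1.135.
E_I < 0: inferior good.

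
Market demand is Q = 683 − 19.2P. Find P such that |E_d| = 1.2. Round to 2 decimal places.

19.40

Set −bP/(a − bP) = −1.2 ⇒ bP = 1.2(a − bP) ⇒ bP(1+1.2) = 1.2·a.
P = 1.2·683/(19.2·2.2) ≈ 19.40.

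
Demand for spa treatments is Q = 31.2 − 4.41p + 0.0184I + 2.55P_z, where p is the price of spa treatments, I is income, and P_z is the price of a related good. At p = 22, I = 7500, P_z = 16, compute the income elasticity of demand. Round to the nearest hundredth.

Substituting, Q = 31.2 − 4.41(22) + 0.0184(7500) + 2.55(16) = 31.2 − 97.02 + 138 + 40.8 = 112.98.
∂Q/∂I = +0.0184, so E_I = 0.0184·(7500/112.98) ≈ 1.22.
E_I > 1: normal good (luxury).

1.22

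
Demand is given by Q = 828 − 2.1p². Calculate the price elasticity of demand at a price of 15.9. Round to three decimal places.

At p = 15.9, Q = 297.099.
dQ/dp = −2·2.1·p = −66.78.
Point elasticity E = (dQ/dp)·(p/Q) = -66.78 × 15.9/297.099 ≈ -3.574.
|E| > 1, so demand is elastic at this price.

-3.574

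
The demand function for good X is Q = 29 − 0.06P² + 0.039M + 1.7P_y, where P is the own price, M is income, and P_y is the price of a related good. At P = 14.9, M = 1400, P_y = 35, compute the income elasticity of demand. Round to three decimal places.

0.421

Substituting, Q = 29 − 0.06(14.9)² + 0.039(1400) + 1.7(35) = 29 − 13.3206 + 54.6 + 59.5 = 129.7794.
∂Q/∂M = +0.039, so E_I = 0.039·(1400/129.7794) ≈ 0.421.
E_I ∈ (0,1): normal good (necessity).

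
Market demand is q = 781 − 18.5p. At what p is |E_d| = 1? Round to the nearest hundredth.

21.11

For linear demand q = a − bp, E = −bp/(a − bp). |E| = 1 ⇒ bp = a − bp ⇒ p = a/(2b).
p = 781/(2·18.5) ≈ 21.11.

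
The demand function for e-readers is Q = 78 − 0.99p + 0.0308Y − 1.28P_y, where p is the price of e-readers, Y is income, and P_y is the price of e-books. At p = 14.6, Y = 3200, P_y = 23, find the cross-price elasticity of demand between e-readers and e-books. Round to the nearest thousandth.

-0.222

Q = 78 − 0.99(14.6) + 0.0308(3200) − 1.28(23) = 78 − 14.454 + 98.56 − 29.44 = 132.666.
∂Q/∂P_y = −1.28, so E_xy = -1.28·(23/132.666) ≈ -0.222.
E_xy < 0: the goods are complements.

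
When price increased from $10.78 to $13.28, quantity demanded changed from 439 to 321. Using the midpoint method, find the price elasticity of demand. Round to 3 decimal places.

-1.494

%Δq = (321 − 439)/[(439 + 321)/2] = -118/380 ≈ -0.3105.
%Δp = (13.28 − 10.78)/[(10.78 + 13.28)/2] = 2.5/12.03 ≈ 0.2078.
Arc elasticity E = %Δq/%Δp ≈ -0.3105/0.2078 ≈ -1.494.
|E| > 1: demand is elastic over this range.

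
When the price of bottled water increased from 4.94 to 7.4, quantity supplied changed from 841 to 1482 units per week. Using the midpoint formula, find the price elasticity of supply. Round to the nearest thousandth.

1.384

%ΔQ = (1482 − 841)/[(841 + 1482)/2] = 641/1161.5 ≈ 0.5519.
%Δp = (7.4 − 4.94)/[(4.94 + 7.4)/2] = 2.46/6.17 ≈ 0.3987.
Arc elasticity E = %ΔQ/%Δp ≈ 0.5519/0.3987 ≈ 1.384.
|E| > 1: supply is elastic over this range.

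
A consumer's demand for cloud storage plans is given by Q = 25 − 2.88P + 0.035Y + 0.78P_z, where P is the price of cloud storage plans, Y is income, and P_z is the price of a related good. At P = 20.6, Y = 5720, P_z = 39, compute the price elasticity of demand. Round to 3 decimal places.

Substituting, Q = 25 − 2.88(20.6) + 0.035(5720) + 0.78(39) = 25 − 59.328 + 200.2 + 30.42 = 196.292.
∂Q/∂P = −2.88, so E_p = (−2.88)·(20.6/196.292) ≈ -0.302.
|E_p| < 1: demand is inelastic.

-0.302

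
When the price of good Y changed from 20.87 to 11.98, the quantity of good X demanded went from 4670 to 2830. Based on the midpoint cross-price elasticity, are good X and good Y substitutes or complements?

%ΔQ_x = (2830 − 4670)/[(4670+2830)/2] = -1840/3750 ≈ -0.4907.
%ΔP_y = (11.98 − 20.87)/[(20.87+11.98)/2] ≈ -0.5412.
E_xy = -0.4907/-0.5412 ≈ 0.907.
E_xy > 0, so the goods are substitutes.

substitutes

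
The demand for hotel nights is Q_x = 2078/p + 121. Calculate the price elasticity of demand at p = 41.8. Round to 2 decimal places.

-0.29

At p = 41.8, Q_x = 170.7129.
dQ_x/dp = −2078/p² = −1.1893.
Point elasticity E = (dQ_x/dp)·(p/Q_x) = -1.1893 × 41.8/170.7129 ≈ -0.29.
|E| < 1, so demand is inelastic at this price.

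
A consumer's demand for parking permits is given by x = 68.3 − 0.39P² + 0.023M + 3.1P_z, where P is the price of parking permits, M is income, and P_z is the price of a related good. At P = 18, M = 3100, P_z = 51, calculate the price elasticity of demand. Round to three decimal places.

-1.475

Substituting, x = 68.3 − 0.39(18)² + 0.023(3100) + 3.1(51) = 68.3 − 126.36 + 71.3 + 158.1 = 171.34.
∂x/∂P = −2·0.39·P = -14.04, so E_p = -14.04·(18/171.34) ≈ -1.475.
|E_p| > 1: demand is elastic.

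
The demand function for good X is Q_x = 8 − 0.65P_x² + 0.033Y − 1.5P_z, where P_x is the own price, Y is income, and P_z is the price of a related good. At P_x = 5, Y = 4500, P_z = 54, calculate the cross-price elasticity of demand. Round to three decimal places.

Substituting, Q_x = 8 − 0.65(5)² + 0.033(4500) − 1.5(54) = 8 − 16.25 + 148.5 − 81 = 59.25.
∂Q_x/∂P_z = −1.5, so E_xy = -1.5·(54/59.25) ≈ -1.367.
E_xy < 0: the goods are complements.

-1.367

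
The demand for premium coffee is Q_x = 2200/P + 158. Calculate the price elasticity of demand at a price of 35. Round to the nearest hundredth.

At P = 35, Q_x = 220.8571.
dQ_x/dP = −2200/P² = −1.7959.
Point elasticity E = (dQ_x/dP)·(P/Q_x) = -1.7959 × 35/220.8571 ≈ -0.28.
|E| < 1, so demand is inelastic at this price.

-0.28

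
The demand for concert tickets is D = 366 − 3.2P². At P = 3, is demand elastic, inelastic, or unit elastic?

inelastic

At P = 3, D = 337.2.
dD/dP = −2·3.2·P = −19.2.
Point elasticity E = (dD/dP)·(P/D) = -19.2 × 3/337.2 ≈ -0.171.
|E| ≈ 0.171 < 1, so demand is inelastic.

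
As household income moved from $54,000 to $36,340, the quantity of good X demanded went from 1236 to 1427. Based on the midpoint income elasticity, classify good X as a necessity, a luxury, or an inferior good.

inferior

%ΔQ = (1427 − 1236)/[(1236+1427)/2] = 191/1331.5 ≈ 0.1434.
%ΔI = (36,340 − 54,000)/[(54,000+36,340)/2] = -17660/45170 ≈ -0.3910.
E_I = %ΔQ/%ΔI ≈ -0.367.
E_I < 0: inferior good.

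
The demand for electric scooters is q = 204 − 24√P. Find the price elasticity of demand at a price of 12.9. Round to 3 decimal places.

-0.366

At P = 12.9, q = 117.8002.
dq/dP = −24/(2√P) = −24/(2·3.5917).
Point elasticity E = (dq/dP)·(P/q) = -3.3411 × 12.9/117.8002 ≈ -0.366.
|E| < 1, so demand is inelastic at this price.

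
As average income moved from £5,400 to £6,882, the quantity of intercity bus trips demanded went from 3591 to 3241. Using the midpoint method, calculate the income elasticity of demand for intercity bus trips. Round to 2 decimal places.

%ΔQ = (3241 − 3591)/[(3591+3241)/2] = -350/3416 ≈ -0.1025.
%ΔI = (6,882 − 5,400)/[(5,400+6,882)/2] = 1482/6141 ≈ 0.2413.
E_I = %ΔQ/%ΔI ≈ -0.42.
E_I < 0: inferior good.

-0.42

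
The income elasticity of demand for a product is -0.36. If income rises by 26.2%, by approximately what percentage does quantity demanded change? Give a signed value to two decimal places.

-9.43

%ΔQ ≈ E × %ΔI = (-0.36) × (26.2%) ≈ -9.43%.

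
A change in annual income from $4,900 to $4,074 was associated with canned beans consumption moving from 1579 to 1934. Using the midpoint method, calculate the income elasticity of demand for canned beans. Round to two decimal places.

%ΔQ = (1934 − 1579)/[(1579+1934)/2] = 355/1756.5 ≈ 0.2021.
%ΔM = (4,074 − 4,900)/[(4,900+4,074)/2] = -826/4487 ≈ -0.1841.
E_I = %ΔQ/%ΔM ≈ -1.10.
E_I < 0: inferior good.

-1.10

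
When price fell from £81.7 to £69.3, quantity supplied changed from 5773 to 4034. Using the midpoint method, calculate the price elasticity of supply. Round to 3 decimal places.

%Δq = (4034 − 5773)/[(5773 + 4034)/2] = -1739/4903.5 ≈ -0.3546.
%Δp = (69.3 − 81.7)/[(81.7 + 69.3)/2] = -12.4/75.5 ≈ -0.1642.
Arc elasticity E = %Δq/%Δp ≈ -0.3546/-0.1642 ≈ 2.159.
|E| > 1: supply is elastic over this range.

2.159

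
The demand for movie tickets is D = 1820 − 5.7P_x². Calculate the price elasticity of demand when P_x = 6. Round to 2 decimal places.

At P_x = 6, D = 1614.8.
dD/dP_x = −2·5.7·P_x = −68.4.
Point elasticity E = (dD/dP_x)·(P_x/D) = -68.4 × 6/1614.8 ≈ -0.25.
|E| < 1, so demand is inelastic at this price.

-0.25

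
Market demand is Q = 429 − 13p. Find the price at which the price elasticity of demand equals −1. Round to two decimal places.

For linear demand Q = a − bp, E = −bp/(a − bp). |E| = 1 ⇒ bp = a − bp ⇒ p = a/(2b).
p = 429/(2·13) = 16.50.

16.50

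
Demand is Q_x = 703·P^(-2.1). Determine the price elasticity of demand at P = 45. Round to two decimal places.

-2.10

For a Cobb–Douglas (constant-elasticity) form Q_x = A·P^α·…, the elasticity with respect to P equals the exponent α at every point.
Here the exponent on P is -2.1, so the price elasticity of demand is -2.10.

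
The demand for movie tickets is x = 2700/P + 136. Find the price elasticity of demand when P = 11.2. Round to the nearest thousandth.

At P = 11.2, x = 377.0714.
dx/dP = −2700/P² = −21.5242.
Point elasticity E = (dx/dP)·(P/x) = -21.5242 × 11.2/377.0714 ≈ -0.639.
|E| < 1, so demand is inelastic at this price.

-0.639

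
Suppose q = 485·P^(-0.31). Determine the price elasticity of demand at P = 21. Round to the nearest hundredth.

For a Cobb–Douglas (constant-elasticity) form q = A·P^α·…, the elasticity with respect to P equals the exponent α at every point.
Here the exponent on P is -0.31, so the price elasticity of demand is -0.31.

-0.31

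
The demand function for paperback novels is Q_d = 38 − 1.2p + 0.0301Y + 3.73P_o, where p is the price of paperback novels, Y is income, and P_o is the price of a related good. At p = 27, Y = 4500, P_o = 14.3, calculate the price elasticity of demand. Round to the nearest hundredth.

-0.17

At the given point, Q_d = 38 − 1.2(27) + 0.0301(4500) + 3.73(14.3) = 38 − 32.4 + 135.45 + 53.339 = 194.389.
∂Q_d/∂p = −1.2, so E_p = (−1.2)·(27/194.389) ≈ -0.17.
|E_p| < 1: demand is inelastic.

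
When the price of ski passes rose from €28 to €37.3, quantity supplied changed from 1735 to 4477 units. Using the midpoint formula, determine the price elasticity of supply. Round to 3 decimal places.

%ΔQ = (4477 − 1735)/[(1735 + 4477)/2] = 2742/3106 ≈ 0.8828.
%Δp = (37.3 − 28)/[(28 + 37.3)/2] = 9.3/32.65 ≈ 0.2848.
Arc elasticity E = %ΔQ/%Δp ≈ 0.8828/0.2848 ≈ 3.099.
|E| > 1: supply is elastic over this range.

3.099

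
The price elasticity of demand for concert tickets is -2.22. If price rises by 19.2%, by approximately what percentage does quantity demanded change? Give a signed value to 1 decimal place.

-42.6

%ΔQ ≈ E × %ΔP = (-2.22) × (19.2%) ≈ -42.6%.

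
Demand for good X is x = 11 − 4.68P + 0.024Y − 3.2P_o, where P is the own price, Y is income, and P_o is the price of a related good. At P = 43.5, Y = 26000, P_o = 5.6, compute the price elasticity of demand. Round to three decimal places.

At the given point, x = 11 − 4.68(43.5) + 0.024(26000) − 3.2(5.6) = 11 − 203.58 + 624 − 17.92 = 413.5.
∂x/∂P = −4.68, so E_p = (−4.68)·(43.5/413.5) ≈ -0.492.
|E_p| < 1: demand is inelastic.

-0.492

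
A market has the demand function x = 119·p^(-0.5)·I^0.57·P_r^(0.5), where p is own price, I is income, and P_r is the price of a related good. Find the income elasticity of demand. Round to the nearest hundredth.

0.57

For a Cobb–Douglas (constant-elasticity) form x = A·I^α·…, the elasticity with respect to I equals the exponent α at every point.
Here the exponent on I is 0.57, so the income elasticity of demand is 0.57.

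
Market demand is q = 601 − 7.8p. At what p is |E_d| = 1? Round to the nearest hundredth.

38.53

For linear demand q = a − bp, E = −bp/(a − bp). |E| = 1 ⇒ bp = a − bp ⇒ p = a/(2b).
p = 601/(2·7.8) ≈ 38.53.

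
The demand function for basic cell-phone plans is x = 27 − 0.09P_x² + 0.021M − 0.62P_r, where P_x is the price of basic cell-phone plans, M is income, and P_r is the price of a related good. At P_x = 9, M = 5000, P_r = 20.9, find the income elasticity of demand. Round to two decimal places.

0.94

First evaluate x: 27 − 0.09(9)² + 0.021(5000) − 0.62(20.9) = 27 − 7.29 + 105 − 12.958 = 111.752.
∂x/∂M = +0.021, so E_I = 0.021·(5000/111.752) ≈ 0.94.
E_I ∈ (0,1): normal good (necessity).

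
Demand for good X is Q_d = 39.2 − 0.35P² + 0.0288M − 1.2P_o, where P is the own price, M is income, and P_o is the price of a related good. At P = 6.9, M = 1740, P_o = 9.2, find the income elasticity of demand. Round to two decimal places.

At the given point, Q_d = 39.2 − 0.35(6.9)² + 0.0288(1740) − 1.2(9.2) = 39.2 − 16.6635 + 50.112 − 11.04 = 61.6085.
∂Q_d/∂M = +0.0288, so E_I = 0.0288·(1740/61.6085) ≈ 0.81.
E_I ∈ (0,1): normal good (necessity).

0.81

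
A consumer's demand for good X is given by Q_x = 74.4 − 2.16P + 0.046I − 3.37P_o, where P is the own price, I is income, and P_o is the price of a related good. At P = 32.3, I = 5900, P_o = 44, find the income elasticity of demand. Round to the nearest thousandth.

Substituting, Q_x = 74.4 − 2.16(32.3) + 0.046(5900) − 3.37(44) = 74.4 − 69.768 + 271.4 − 148.28 = 127.752.
∂Q_x/∂I = +0.046, so E_I = 0.046·(5900/127.752) ≈ 2.124.
E_I > 1: normal good (luxury).

2.124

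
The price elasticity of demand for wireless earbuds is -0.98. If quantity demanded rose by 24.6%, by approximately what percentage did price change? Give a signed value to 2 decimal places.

-25.10

%ΔQ ≈ E × %ΔP ⇒ %ΔP = %ΔQ / E = (24.6%)/(-0.98) ≈ -25.10%.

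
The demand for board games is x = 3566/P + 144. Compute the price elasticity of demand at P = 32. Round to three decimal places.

-0.436

At P = 32, x = 255.4375.
dx/dP = −3566/P² = −3.4824.
Point elasticity E = (dx/dP)·(P/x) = -3.4824 × 32/255.4375 ≈ -0.436.
|E| < 1, so demand is inelastic at this price.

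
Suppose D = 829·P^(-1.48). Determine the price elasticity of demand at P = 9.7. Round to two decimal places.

-1.48

For a Cobb–Douglas (constant-elasticity) form D = A·P^α·…, the elasticity with respect to P equals the exponent α at every point.
Here the exponent on P is -1.48, so the price elasticity of demand is -1.48.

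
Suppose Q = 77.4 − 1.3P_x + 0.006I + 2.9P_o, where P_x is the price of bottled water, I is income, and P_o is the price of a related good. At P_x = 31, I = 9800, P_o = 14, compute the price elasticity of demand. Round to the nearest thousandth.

At the given point, Q = 77.4 − 1.3(31) + 0.006(9800) + 2.9(14) = 77.4 − 40.3 + 58.8 + 40.6 = 136.5.
∂Q/∂P_x = −1.3, so E_p = (−1.3)·(31/136.5) ≈ -0.295.
|E_p| < 1: demand is inelastic.

-0.295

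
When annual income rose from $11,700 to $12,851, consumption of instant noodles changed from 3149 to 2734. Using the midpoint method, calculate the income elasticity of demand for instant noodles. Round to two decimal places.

%ΔQ = (2734 − 3149)/[(3149+2734)/2] = -415/2941.5 ≈ -0.1411.
%ΔI = (12,851 − 11,700)/[(11,700+12,851)/2] = 1151/12275.5 ≈ 0.0938.
E_I = %ΔQ/%ΔI ≈ -1.50.
E_I < 0: inferior good.

-1.50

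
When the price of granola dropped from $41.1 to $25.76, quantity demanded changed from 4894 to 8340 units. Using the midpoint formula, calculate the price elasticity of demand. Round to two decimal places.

%ΔQ = (8340 − 4894)/[(4894 + 8340)/2] = 3446/6617 ≈ 0.5208.
%Δp = (25.76 − 41.1)/[(41.1 + 25.76)/2] = -15.34/33.43 ≈ -0.4589.
Arc elasticity E = %ΔQ/%Δp ≈ 0.5208/-0.4589 ≈ -1.13.
|E| > 1: demand is elastic over this range.

-1.13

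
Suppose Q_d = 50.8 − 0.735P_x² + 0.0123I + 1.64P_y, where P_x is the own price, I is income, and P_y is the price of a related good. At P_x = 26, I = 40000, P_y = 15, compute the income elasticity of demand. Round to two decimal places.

Evaluating quantity at (P_x, I, P_y) gives Q_d = 50.8 − 0.735(26)² + 0.0123(40000) + 1.64(15) = 50.8 − 496.86 + 492 + 24.6 = 70.54.
∂Q_d/∂I = +0.0123, so E_I = 0.0123·(40000/70.54) ≈ 6.97.
E_I > 1: normal good (luxury).

6.97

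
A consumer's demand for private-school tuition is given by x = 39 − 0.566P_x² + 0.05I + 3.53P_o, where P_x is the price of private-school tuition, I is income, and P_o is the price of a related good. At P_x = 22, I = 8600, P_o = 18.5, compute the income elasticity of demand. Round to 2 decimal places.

First evaluate x: 39 − 0.566(22)² + 0.05(8600) + 3.53(18.5) = 39 − 273.944 + 430 + 65.305 = 260.361.
∂x/∂I = +0.05, so E_I = 0.05·(8600/260.361) ≈ 1.65.
E_I > 1: normal good (luxury).

1.65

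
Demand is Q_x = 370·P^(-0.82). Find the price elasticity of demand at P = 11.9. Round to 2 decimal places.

-0.82

For a Cobb–Douglas (constant-elasticity) form Q_x = A·P^α·…, the elasticity with respect to P equals the exponent α at every point.
Here the exponent on P is -0.82, so the price elasticity of demand is -0.82.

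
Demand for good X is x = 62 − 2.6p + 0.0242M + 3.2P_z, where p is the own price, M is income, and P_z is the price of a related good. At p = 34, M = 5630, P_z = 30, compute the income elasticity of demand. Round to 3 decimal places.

0.662

x = 62 − 2.6(34) + 0.0242(5630) + 3.2(30) = 62 − 88.4 + 136.246 + 96 = 205.846.
∂x/∂M = +0.0242, so E_I = 0.0242·(5630/205.846) ≈ 0.662.
E_I ∈ (0,1): normal good (necessity).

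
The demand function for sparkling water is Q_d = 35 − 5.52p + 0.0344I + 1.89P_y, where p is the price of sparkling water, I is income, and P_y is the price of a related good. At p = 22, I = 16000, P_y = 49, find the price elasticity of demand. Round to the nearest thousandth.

Q_d = 35 − 5.52(22) + 0.0344(16000) + 1.89(49) = 35 − 121.44 + 550.4 + 92.61 = 556.57.
∂Q_d/∂p = −5.52, so E_p = (−5.52)·(22/556.57) ≈ -0.218.
|E_p| < 1: demand is inelastic.

-0.218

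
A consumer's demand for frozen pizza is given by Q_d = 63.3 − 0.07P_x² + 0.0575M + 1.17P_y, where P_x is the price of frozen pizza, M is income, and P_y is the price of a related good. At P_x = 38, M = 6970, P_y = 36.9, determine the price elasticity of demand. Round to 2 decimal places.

First evaluate Q_d: 63.3 − 0.07(38)² + 0.0575(6970) + 1.17(36.9) = 63.3 − 101.08 + 400.775 + 43.173 = 406.168.
∂Q_d/∂P_x = −2·0.07·P_x = -5.32, so E_p = -5.32·(38/406.168) ≈ -0.50.
|E_p| < 1: demand is inelastic.

-0.50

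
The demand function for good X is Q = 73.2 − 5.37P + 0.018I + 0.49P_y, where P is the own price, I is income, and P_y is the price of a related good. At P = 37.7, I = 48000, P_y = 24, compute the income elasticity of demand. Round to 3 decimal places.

1.157

At the given point, Q = 73.2 − 5.37(37.7) + 0.018(48000) + 0.49(24) = 73.2 − 202.449 + 864 + 11.76 = 746.511.
∂Q/∂I = +0.018, so E_I = 0.018·(48000/746.511) ≈ 1.157.
E_I > 1: normal good (luxury).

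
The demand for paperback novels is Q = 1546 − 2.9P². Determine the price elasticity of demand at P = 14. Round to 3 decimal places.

At P = 14, Q = 977.6.
dQ/dP = −2·2.9·P = −81.2.
Point elasticity E = (dQ/dP)·(P/Q) = -81.2 × 14/977.6 ≈ -1.163.
|E| > 1, so demand is elastic at this price.

-1.163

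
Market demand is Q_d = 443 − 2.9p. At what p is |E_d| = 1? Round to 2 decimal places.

For linear demand Q_d = a − bp, E = −bp/(a − bp). |E| = 1 ⇒ bp = a − bp ⇒ p = a/(2b).
p = 443/(2·2.9) ≈ 76.38.

76.38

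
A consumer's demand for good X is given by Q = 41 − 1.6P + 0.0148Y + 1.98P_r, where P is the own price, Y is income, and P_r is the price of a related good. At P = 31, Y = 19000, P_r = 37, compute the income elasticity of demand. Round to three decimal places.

Evaluating quantity at (P, Y, P_r) gives Q = 41 − 1.6(31) + 0.0148(19000) + 1.98(37) = 41 − 49.6 + 281.2 + 73.26 = 345.86.
∂Q/∂Y = +0.0148, so E_I = 0.0148·(19000/345.86) ≈ 0.813.
E_I ∈ (0,1): normal good (necessity).

0.813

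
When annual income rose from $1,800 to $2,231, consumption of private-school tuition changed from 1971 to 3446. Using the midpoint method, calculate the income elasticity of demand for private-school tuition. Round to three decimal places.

%ΔQ = (3446 − 1971)/[(1971+3446)/2] = 1475/2708.5 ≈ 0.5446.
%ΔY = (2,231 − 1,800)/[(1,800+2,231)/2] = 431/2015.5 ≈ 0.2138.
E_I = %ΔQ/%ΔY ≈ 2.547.
E_I > 1: normal good (luxury).

2.547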